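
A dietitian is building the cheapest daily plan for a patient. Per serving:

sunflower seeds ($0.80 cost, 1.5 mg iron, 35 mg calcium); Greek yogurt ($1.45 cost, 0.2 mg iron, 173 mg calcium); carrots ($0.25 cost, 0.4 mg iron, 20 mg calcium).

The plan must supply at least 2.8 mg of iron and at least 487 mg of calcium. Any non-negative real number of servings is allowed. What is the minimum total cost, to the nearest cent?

A basic optimal solution has at most two foods positive. Try each food alone and each pair with both targets met exactly.
sunflower seeds only: max(2.8/1.5, 487/35) = 13.91 servings → $11.13.
Greek yogurt only: max(2.8/0.2, 487/173) = 14 servings → $20.30.
carrots only: max(2.8/0.4, 487/20) = 24.35 servings → $6.09.
sunflower seeds + Greek yogurt with both tight: 1.533 servings and 2.505 servings → $4.86.
sunflower seeds + carrots with both targets exact would need a negative amount; discard.
Greek yogurt + carrots with both tight: 2.129 servings and 5.936 servings → $4.57.
Cheapest feasible corner: $4.57.

$4.57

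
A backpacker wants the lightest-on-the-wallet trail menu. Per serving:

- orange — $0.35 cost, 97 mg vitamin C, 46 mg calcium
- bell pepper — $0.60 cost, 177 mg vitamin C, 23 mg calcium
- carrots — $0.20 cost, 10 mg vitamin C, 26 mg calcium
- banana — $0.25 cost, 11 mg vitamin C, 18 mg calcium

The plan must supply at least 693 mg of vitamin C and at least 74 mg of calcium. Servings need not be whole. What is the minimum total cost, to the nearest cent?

At the optimum either one food covers both requirements or two foods hit both targets exactly; no other combination can be cheaper.
orange only: max(693/97, 74/46) = 7.144 servings → $2.50.
bell pepper only: max(693/177, 74/23) = 3.915 servings → $2.35.
carrots only: max(693/10, 74/26) = 69.3 servings → $13.86.
banana only: max(693/11, 74/18) = 63 servings → $15.75.
orange + bell pepper with both targets exact would need a negative amount; discard.
orange + carrots with both targets exact would need a negative amount; discard.
orange + banana: the both-tight solution has a negative serving — not a feasible corner.
bell pepper + carrots with both targets exact would need a negative amount; discard.
bell pepper + banana: intersection lies outside the first quadrant.
carrots + banana: the both-tight solution has a negative serving — not a feasible corner.
Cheapest feasible corner: $2.35.

$2.35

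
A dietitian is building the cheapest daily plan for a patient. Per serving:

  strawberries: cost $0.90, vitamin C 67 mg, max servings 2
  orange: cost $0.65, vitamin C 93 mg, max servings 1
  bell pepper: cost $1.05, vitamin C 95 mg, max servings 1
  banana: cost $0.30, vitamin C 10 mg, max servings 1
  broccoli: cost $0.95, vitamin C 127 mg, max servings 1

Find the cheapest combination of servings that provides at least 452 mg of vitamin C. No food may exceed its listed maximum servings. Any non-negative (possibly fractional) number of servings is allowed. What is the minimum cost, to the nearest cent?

Cost per mg of vitamin C: orange $0.0070, broccoli $0.0075, bell pepper $0.0111, strawberries $0.0134, banana $0.0300.
Take 1 serving of orange: +93.0 mg vitamin C for $0.65 (total $0.65, still need 359.0 mg).
Take 1 serving of broccoli: +127.0 mg vitamin C for $0.95 (total $1.60, still need 232.0 mg).
Take 1 serving of bell pepper: +95.0 mg vitamin C for $1.05 (total $2.65, still need 137.0 mg).
Take 2 servings of strawberries: +134.0 mg vitamin C for $1.80 (total $4.45, still need 3.0 mg).
Take 0.3 servings of banana: +3.0 mg vitamin C for $0.09 (total $4.54, still need 0.0 mg).
Greedy by cheapest-per-mg is optimal for a single linear constraint, so the minimum cost is $4.54.

$4.54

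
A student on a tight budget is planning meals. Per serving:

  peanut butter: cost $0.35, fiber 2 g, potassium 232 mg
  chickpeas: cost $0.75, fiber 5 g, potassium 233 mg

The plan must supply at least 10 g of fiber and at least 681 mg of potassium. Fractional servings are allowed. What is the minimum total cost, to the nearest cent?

$1.58

At the optimum either one food covers both requirements or two foods hit both targets exactly; no other combination can be cheaper.
peanut butter only: max(10/2, 681/232) = 5 servings → $1.75.
chickpeas only: max(10/5, 681/233) = 2.923 servings → $2.19.
peanut butter + chickpeas with both tight: 1.549 servings and 1.38 servings → $1.58.
The minimum over all feasible corners is $1.58.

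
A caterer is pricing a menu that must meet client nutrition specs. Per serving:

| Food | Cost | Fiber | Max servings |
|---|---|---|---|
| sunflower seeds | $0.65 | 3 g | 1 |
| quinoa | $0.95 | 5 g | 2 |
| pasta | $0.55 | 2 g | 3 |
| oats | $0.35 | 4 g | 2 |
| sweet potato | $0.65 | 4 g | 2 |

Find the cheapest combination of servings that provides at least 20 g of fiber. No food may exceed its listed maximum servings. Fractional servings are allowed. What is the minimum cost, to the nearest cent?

$2.76

Cost per g of fiber: oats $0.0875, sweet potato $0.1625, quinoa $0.1900, sunflower seeds $0.2167, pasta $0.2750.
Take 2 servings of oats: +8.0 g fiber for $0.70 (total $0.70, still need 12.0 g).
Take 2 servings of sweet potato: +8.0 g fiber for $1.30 (total $2.00, still need 4.0 g).
Take 0.8 servings of quinoa: +4.0 g fiber for $0.76 (total $2.76, still need 0.0 g).
Greedy by cheapest-per-g is optimal for a single linear constraint, so the minimum cost is $2.76.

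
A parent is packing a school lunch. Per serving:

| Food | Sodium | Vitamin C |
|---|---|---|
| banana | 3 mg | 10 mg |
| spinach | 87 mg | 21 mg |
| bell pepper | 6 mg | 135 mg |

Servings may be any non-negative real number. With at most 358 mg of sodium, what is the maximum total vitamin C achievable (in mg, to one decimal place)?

Vitamin C per mg sodium: bell pepper 22.5, banana 3.333, spinach 0.2414.
With no serving limits, spend the whole sodium allowance on bell pepper: 358 mg / 6 mg × 135 mg = 8055.0 mg.

8055.0 mg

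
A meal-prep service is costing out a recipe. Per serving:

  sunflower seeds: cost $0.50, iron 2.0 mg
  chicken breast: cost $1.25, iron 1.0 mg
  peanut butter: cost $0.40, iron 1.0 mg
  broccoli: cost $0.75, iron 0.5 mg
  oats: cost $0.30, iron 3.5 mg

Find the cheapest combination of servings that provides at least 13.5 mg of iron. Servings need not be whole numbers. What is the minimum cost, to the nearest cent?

$1.16

Cost per mg of iron: oats $0.0857, sunflower seeds $0.2500, peanut butter $0.4000, chicken breast $1.2500, broccoli $1.5000.
With no serving limits, use only oats: 13.5 mg / 3.5 mg = 3.857 servings × $0.30 = $1.16.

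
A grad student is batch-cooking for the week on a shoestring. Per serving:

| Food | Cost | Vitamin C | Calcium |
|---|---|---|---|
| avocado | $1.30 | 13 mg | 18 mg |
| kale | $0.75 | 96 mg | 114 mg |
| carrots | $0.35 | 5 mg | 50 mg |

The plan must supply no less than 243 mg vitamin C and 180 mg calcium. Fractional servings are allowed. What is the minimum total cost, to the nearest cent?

$1.90

An LP optimum is at a vertex; with two nutrient constraints at most two foods are used. Check each candidate.
avocado only: max(243/13, 180/18) = 18.69 servings → $24.30.
kale only: max(243/96, 180/114) = 2.531 servings → $1.90.
carrots only: max(243/5, 180/50) = 48.6 servings → $17.01.
avocado + kale: intersection lies outside the first quadrant.
avocado + carrots: intersection lies outside the first quadrant.
kale + carrots: the both-tight solution has a negative serving — not a feasible corner.
So the least-cost plan costs $1.90.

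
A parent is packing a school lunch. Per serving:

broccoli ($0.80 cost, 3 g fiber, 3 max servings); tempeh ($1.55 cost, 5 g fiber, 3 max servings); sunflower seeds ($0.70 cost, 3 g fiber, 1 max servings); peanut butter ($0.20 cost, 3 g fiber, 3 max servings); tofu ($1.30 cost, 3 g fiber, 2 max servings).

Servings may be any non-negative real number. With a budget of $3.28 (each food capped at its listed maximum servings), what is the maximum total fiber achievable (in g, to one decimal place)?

Fiber per dollar: peanut butter 15, sunflower seeds 4.286, broccoli 3.75, tempeh 3.226, tofu 2.308.
Take 3 servings of peanut butter: spends $0.60, +9.0 g fiber (running total 9.0 g).
Take 1 serving of sunflower seeds: spends $0.70, +3.0 g fiber (running total 12.0 g).
Take 2.475 servings of broccoli: spends $1.98, +7.4 g fiber (running total 19.4 g).
Filling greedily by fiber-per-dollar is optimal for one linear limit, giving 19.4 g.

19.4 g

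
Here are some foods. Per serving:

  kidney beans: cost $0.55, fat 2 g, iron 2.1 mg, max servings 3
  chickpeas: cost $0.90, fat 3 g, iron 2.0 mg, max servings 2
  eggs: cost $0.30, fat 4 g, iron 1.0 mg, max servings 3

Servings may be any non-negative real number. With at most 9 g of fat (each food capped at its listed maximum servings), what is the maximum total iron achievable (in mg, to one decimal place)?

Iron per g fat: kidney beans 1.05, chickpeas 0.6667, eggs 0.25.
Take 3 servings of kidney beans: uses 6 g fat, +6.3 mg iron (running total 6.3 mg).
Take 1 serving of chickpeas: uses 3 g fat, +2.0 mg iron (running total 8.3 mg).
Greedy by best ratio exhausts the fat allowance optimally: 8.3 mg.

8.3 mg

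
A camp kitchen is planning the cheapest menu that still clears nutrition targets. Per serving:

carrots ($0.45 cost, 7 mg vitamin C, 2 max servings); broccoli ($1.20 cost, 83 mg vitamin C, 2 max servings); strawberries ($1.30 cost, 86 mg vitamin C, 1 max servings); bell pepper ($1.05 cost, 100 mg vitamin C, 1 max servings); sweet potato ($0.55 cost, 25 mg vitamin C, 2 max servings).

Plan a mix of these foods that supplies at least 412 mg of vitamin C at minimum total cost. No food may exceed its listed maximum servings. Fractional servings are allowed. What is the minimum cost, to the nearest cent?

$6.49

Cost per mg of vitamin C: bell pepper $0.0105, broccoli $0.0145, strawberries $0.0151, sweet potato $0.0220, carrots $0.0643.
Take 1 serving of bell pepper: +100.0 mg vitamin C for $1.05 (total $1.05, still need 312.0 mg).
Take 2 servings of broccoli: +166.0 mg vitamin C for $2.40 (total $3.45, still need 146.0 mg).
Take 1 serving of strawberries: +86.0 mg vitamin C for $1.30 (total $4.75, still need 60.0 mg).
Take 2 servings of sweet potato: +50.0 mg vitamin C for $1.10 (total $5.85, still need 10.0 mg).
Take 1.429 servings of carrots: +10.0 mg vitamin C for $0.64 (total $6.49, still need 0.0 mg).
Filling from the cheapest source first is optimal under one linear minimum: $6.49.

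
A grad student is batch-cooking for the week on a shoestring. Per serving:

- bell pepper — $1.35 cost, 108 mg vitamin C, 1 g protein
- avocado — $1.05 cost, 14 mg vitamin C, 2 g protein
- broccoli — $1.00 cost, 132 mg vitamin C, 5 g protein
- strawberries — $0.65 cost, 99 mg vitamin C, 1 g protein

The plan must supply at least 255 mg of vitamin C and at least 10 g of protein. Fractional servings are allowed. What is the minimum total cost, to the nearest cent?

$2.00

Check every corner: each single food scaled to meet both minima, and each pair solved so both constraints bind.
bell pepper only: max(255/108, 10/1) = 10 servings → $13.50.
avocado only: max(255/14, 10/2) = 18.21 servings → $19.12.
broccoli only: max(255/132, 10/5) = 2 servings → $2.00.
strawberries only: max(255/99, 10/1) = 10 servings → $6.50.
bell pepper + avocado with both tight: 1.832 servings and 4.084 servings → $6.76.
bell pepper + broccoli: the both-tight solution has a negative serving — not a feasible corner.
bell pepper + strawberries: the both-tight solution has a negative serving — not a feasible corner.
avocado + broccoli with both tight: 0.232 servings and 1.907 servings → $2.15.
avocado + strawberries with both tight: 3.995 servings and 2.011 servings → $5.50.
broccoli + strawberries: the both-tight solution has a negative serving — not a feasible corner.
The minimum over all feasible corners is $2.00.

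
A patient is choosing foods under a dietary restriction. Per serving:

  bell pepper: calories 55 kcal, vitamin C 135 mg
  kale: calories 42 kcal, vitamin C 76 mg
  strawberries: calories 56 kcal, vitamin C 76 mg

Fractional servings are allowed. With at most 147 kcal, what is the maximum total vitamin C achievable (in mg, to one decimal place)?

360.8 mg

Vitamin C per kcal: bell pepper 2.455, kale 1.81, strawberries 1.357.
With no serving limits, spend the whole calories allowance on bell pepper: 147 kcal / 55 kcal × 135 mg = 360.8 mg.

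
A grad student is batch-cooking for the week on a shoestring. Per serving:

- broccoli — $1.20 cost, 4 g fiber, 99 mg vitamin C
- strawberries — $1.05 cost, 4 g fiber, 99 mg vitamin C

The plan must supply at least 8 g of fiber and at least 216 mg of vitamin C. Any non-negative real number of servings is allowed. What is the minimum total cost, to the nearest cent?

$2.29

A basic optimal solution has at most two foods positive. Try each food alone and each pair with both targets met exactly.
broccoli only: max(8/4, 216/99) = 2.182 servings → $2.62.
strawberries only: max(8/4, 216/99) = 2.182 servings → $2.29.
broccoli + strawberries (both tight): parallel constraints — no distinct corner.
The minimum over all feasible corners is $2.29.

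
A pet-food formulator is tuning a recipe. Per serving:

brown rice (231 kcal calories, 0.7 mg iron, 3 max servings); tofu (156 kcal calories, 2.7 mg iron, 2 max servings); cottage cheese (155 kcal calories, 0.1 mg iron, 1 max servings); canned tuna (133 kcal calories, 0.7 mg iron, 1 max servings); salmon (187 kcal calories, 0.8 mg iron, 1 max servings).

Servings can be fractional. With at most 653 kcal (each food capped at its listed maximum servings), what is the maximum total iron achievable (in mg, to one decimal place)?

7.0 mg

Iron per kcal: tofu 0.01731, canned tuna 0.005263, salmon 0.004278, brown rice 0.00303, cottage cheese 0.0006452.
Take 2 servings of tofu: uses 312 kcal, +5.4 mg iron (running total 5.4 mg).
Take 1 serving of canned tuna: uses 133 kcal, +0.7 mg iron (running total 6.1 mg).
Take 1 serving of salmon: uses 187 kcal, +0.8 mg iron (running total 6.9 mg).
Take 0.09091 servings of brown rice: uses 21 kcal, +0.1 mg iron (running total 7.0 mg).
Filling greedily by iron-per-kcal is optimal for one linear limit, giving 7.0 mg.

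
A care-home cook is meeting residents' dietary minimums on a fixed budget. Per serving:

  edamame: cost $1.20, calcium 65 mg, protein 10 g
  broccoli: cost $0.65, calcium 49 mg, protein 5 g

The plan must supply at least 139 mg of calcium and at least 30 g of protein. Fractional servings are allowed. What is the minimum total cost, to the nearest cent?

$3.60

Two binding constraints pin down two serving amounts, so the optimal mix uses at most two foods. The candidates are each food alone (scaled to the tighter of calcium/protein) and each pair with both constraints tight.
edamame only: max(139/65, 30/10) = 3 servings → $3.60.
broccoli only: max(139/49, 30/5) = 6 servings → $3.90.
edamame + broccoli: intersection lies outside the first quadrant.
So the least-cost plan costs $3.60.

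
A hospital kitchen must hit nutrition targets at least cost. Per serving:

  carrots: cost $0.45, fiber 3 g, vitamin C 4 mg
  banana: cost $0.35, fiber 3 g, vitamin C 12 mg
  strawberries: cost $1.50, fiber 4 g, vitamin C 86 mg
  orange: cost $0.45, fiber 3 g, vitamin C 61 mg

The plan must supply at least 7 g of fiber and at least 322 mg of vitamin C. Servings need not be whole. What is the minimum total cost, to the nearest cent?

carrots only: max(7/3, 322/4) = 80.5 servings → $36.23.
banana only: max(7/3, 322/12) = 26.83 servings → $9.39.
strawberries only: max(7/4, 322/86) = 3.744 servings → $5.62.
orange only: max(7/3, 322/61) = 5.279 servings → $2.38.
carrots + banana: intersection lies outside the first quadrant.
carrots + strawberries: the both-tight solution has a negative serving — not a feasible corner.
carrots + orange with both targets exact would need a negative amount; discard.
banana + strawberries with both targets exact would need a negative amount; discard.
banana + orange with both targets exact would need a negative amount; discard.
strawberries + orange: intersection lies outside the first quadrant.
The minimum over all feasible corners is $2.38.

$2.38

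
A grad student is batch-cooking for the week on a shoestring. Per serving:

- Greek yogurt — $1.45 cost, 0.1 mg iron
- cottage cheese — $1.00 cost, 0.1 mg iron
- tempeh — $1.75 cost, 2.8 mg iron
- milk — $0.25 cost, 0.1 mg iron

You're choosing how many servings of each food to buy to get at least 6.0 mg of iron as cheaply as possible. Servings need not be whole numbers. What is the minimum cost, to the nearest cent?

$3.75

Cost per mg of iron: tempeh $0.6250, milk $2.5000, cottage cheese $10.0000, Greek yogurt $14.5000.
With no serving limits, use only tempeh: 6.0 mg / 2.8 mg = 2.143 servings × $1.75 = $3.75.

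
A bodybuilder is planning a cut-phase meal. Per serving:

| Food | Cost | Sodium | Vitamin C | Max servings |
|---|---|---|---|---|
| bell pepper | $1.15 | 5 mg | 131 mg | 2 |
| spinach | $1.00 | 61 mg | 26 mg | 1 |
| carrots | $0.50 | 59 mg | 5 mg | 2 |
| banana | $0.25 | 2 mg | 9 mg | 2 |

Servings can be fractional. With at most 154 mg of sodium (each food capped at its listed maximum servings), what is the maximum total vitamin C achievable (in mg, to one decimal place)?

Vitamin C per mg sodium: bell pepper 26.2, banana 4.5, spinach 0.4262, carrots 0.08475.
Take 2 servings of bell pepper: uses 10 mg sodium, +262.0 mg vitamin C (running total 262.0 mg).
Take 2 servings of banana: uses 4 mg sodium, +18.0 mg vitamin C (running total 280.0 mg).
Take 1 serving of spinach: uses 61 mg sodium, +26.0 mg vitamin C (running total 306.0 mg).
Take 1.339 servings of carrots: uses 79 mg sodium, +6.7 mg vitamin C (running total 312.7 mg).
Greedy by best ratio exhausts the sodium allowance optimally: 312.7 mg.

312.7 mg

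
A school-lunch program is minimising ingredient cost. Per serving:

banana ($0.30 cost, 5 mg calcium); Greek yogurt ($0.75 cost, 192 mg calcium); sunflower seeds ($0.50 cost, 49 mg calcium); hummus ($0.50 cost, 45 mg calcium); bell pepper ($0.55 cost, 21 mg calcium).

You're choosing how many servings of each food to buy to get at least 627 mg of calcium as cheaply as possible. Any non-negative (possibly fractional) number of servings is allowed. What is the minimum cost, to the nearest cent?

Cost per mg of calcium: Greek yogurt $0.0039, sunflower seeds $0.0102, hummus $0.0111, bell pepper $0.0262, banana $0.0600.
With no serving limits, use only Greek yogurt: 627 mg / 192 mg = 3.266 servings × $0.75 = $2.45.

$2.45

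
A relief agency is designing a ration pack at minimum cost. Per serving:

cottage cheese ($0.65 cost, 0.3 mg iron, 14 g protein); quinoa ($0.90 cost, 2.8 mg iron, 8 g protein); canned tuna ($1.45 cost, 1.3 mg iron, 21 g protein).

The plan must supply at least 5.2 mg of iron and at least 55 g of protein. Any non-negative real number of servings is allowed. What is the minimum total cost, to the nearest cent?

$3.36

This is a tiny linear program; its minimum lies at a vertex of the feasible set. List the vertices and price them.
cottage cheese only: max(5.2/0.3, 55/14) = 17.33 servings → $11.27.
quinoa only: max(5.2/2.8, 55/8) = 6.875 servings → $6.19.
canned tuna only: max(5.2/1.3, 55/21) = 4 servings → $5.80.
cottage cheese + quinoa with both tight: 3.054 servings and 1.53 servings → $3.36.
cottage cheese + canned tuna: the both-tight solution has a negative serving — not a feasible corner.
quinoa + canned tuna with both tight: 0.7789 servings and 2.322 servings → $4.07.
The minimum over all feasible corners is $3.36.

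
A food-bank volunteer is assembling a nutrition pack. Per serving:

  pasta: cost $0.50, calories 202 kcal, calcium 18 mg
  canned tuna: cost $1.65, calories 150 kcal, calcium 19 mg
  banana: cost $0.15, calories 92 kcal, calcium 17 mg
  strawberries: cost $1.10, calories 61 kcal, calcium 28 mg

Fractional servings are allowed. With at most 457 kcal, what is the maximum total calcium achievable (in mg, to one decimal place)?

209.8 mg

Calcium per kcal: strawberries 0.459, banana 0.1848, canned tuna 0.1267, pasta 0.08911.
With no serving limits, spend the whole calories allowance on strawberries: 457 kcal / 61 kcal × 28 mg = 209.8 mg.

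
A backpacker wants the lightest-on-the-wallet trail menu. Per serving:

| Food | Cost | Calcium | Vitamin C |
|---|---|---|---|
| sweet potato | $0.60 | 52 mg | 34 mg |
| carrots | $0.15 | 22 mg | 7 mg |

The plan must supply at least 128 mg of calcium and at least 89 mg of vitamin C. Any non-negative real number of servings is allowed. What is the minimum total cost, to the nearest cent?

At the optimum either one food covers both requirements or two foods hit both targets exactly; no other combination can be cheaper.
sweet potato only: max(128/52, 89/34) = 2.618 servings → $1.57.
carrots only: max(128/22, 89/7) = 12.71 servings → $1.91.
sweet potato + carrots: the both-tight solution has a negative serving — not a feasible corner.
The minimum over all feasible corners is $1.57.

$1.57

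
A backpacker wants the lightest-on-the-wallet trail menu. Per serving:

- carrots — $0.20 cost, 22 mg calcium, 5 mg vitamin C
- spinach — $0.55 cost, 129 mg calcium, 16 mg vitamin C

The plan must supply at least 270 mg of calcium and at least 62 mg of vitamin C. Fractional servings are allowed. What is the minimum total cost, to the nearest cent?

At the optimum either one food covers both requirements or two foods hit both targets exactly; no other combination can be cheaper.
carrots only: max(270/22, 62/5) = 12.4 servings → $2.48.
spinach only: max(270/129, 62/16) = 3.875 servings → $2.13.
carrots + spinach with both targets exact would need a negative amount; discard.
Cheapest feasible corner: $2.13.

$2.13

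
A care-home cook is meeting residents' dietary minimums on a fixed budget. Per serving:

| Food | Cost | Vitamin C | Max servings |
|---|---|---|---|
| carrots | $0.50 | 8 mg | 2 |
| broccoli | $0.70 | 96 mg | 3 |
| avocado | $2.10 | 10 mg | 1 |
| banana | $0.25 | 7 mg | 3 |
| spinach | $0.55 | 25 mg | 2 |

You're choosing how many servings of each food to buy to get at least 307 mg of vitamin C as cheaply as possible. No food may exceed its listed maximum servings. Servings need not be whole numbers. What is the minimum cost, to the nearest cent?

Cost per mg of vitamin C: broccoli $0.0073, spinach $0.0220, banana $0.0357, carrots $0.0625, avocado $0.2100.
Take 3 servings of broccoli: +288.0 mg vitamin C for $2.10 (total $2.10, still need 19.0 mg).
Take 0.76 servings of spinach: +19.0 mg vitamin C for $0.42 (total $2.52, still need 0.0 mg).
Greedy by cheapest-per-mg is optimal for a single linear constraint, so the minimum cost is $2.52.

$2.52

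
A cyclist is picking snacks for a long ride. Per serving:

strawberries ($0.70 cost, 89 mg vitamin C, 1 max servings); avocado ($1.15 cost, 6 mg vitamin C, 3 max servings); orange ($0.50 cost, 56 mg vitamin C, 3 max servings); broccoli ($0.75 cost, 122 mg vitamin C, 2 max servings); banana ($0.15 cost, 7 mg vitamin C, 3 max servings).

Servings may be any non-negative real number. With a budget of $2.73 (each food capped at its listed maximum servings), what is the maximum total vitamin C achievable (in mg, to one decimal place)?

Vitamin C per dollar: broccoli 162.7, strawberries 127.1, orange 112, banana 46.67, avocado 5.217.
Take 2 servings of broccoli: spends $1.50, +244.0 mg vitamin C (running total 244.0 mg).
Take 1 serving of strawberries: spends $0.70, +89.0 mg vitamin C (running total 333.0 mg).
Take 1.06 servings of orange: spends $0.53, +59.4 mg vitamin C (running total 392.4 mg).
Filling greedily by vitamin C-per-dollar is optimal for one linear limit, giving 392.4 mg.

392.4 mg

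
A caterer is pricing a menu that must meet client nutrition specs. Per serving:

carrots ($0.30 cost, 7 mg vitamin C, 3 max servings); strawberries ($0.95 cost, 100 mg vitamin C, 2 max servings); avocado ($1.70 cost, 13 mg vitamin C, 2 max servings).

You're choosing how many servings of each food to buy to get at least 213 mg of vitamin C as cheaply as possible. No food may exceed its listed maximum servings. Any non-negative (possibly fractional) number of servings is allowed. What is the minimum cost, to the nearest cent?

Cost per mg of vitamin C: strawberries $0.0095, carrots $0.0429, avocado $0.1308.
Take 2 servings of strawberries: +200.0 mg vitamin C for $1.90 (total $1.90, still need 13.0 mg).
Take 1.857 servings of carrots: +13.0 mg vitamin C for $0.56 (total $2.46, still need 0.0 mg).
Greedy by cheapest-per-mg is optimal for a single linear constraint, so the minimum cost is $2.46.

$2.46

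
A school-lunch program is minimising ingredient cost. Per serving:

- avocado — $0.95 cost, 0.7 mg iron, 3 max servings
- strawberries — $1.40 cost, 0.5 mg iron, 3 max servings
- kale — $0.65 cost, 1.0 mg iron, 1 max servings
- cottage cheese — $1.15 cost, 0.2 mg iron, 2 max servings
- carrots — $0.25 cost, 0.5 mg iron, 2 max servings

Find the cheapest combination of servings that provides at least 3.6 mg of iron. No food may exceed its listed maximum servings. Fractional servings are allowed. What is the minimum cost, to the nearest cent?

$3.32

Cost per mg of iron: carrots $0.5000, kale $0.6500, avocado $1.3571, strawberries $2.8000, cottage cheese $5.7500.
Take 2 servings of carrots: +1.0 mg iron for $0.50 (total $0.50, still need 2.6 mg).
Take 1 serving of kale: +1.0 mg iron for $0.65 (total $1.15, still need 1.6 mg).
Take 2.286 servings of avocado: +1.6 mg iron for $2.17 (total $3.32, still need 0.0 mg).
Filling from the cheapest source first is optimal under one linear minimum: $3.32.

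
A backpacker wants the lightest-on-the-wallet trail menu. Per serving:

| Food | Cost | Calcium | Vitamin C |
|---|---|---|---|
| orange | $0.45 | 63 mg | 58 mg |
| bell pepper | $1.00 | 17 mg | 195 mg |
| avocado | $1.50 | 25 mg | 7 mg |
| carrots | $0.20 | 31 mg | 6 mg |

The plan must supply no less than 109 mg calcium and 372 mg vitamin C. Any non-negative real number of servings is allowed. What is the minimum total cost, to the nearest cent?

With two linear requirements the optimum uses one or two foods; enumerate the corners.
orange only: max(109/63, 372/58) = 6.414 servings → $2.89.
bell pepper only: max(109/17, 372/195) = 6.412 servings → $6.41.
avocado only: max(109/25, 372/7) = 53.14 servings → $79.71.
carrots only: max(109/31, 372/6) = 62 servings → $12.40.
orange + bell pepper with both tight: 1.321 servings and 1.515 servings → $2.11.
orange + avocado: the both-tight solution has a negative serving — not a feasible corner.
orange + carrots: the both-tight solution has a negative serving — not a feasible corner.
bell pepper + avocado with both tight: 1.795 servings and 3.139 servings → $6.50.
bell pepper + carrots with both tight: 1.83 servings and 2.512 servings → $2.33.
avocado + carrots with both targets exact would need a negative amount; discard.
So the least-cost plan costs $2.11.

$2.11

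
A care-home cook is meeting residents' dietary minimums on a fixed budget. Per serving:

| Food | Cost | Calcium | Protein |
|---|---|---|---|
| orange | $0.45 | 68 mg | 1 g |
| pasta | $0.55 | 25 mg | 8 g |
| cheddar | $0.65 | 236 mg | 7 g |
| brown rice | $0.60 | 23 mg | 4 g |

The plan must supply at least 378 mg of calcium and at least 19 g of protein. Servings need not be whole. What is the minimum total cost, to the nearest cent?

$1.56

With two linear requirements the optimum uses one or two foods; enumerate the corners.
orange only: max(378/68, 19/1) = 19 servings → $8.55.
pasta only: max(378/25, 19/8) = 15.12 servings → $8.32.
cheddar only: max(378/236, 19/7) = 2.714 servings → $1.76.
brown rice only: max(378/23, 19/4) = 16.43 servings → $9.86.
orange + pasta with both tight: 4.911 servings and 1.761 servings → $3.18.
orange + cheddar: the both-tight solution has a negative serving — not a feasible corner.
orange + brown rice with both tight: 4.317 servings and 3.671 servings → $4.15.
pasta + cheddar with both tight: 1.073 servings and 1.488 servings → $1.56.
pasta + brown rice: the both-tight solution has a negative serving — not a feasible corner.
cheddar + brown rice with both tight: 1.373 servings and 2.347 servings → $2.30.
The minimum over all feasible corners is $1.56.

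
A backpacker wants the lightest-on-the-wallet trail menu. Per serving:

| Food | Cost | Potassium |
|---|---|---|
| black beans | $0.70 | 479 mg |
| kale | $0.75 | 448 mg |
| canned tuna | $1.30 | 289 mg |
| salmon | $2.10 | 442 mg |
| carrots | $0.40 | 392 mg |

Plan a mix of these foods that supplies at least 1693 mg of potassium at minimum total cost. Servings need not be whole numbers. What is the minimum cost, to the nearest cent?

$1.73

Cost per mg of potassium: carrots $0.0010, black beans $0.0015, kale $0.0017, canned tuna $0.0045, salmon $0.0048.
With no serving limits, use only carrots: 1693 mg / 392 mg = 4.319 servings × $0.40 = $1.73.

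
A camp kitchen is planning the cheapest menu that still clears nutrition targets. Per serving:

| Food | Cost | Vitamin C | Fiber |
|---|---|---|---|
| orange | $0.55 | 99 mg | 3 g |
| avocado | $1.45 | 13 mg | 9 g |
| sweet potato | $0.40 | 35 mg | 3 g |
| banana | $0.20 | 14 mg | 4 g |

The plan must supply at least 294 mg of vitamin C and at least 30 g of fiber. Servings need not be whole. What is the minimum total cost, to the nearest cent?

$2.35

orange only: max(294/99, 30/3) = 10 servings → $5.50.
avocado only: max(294/13, 30/9) = 22.62 servings → $32.79.
sweet potato only: max(294/35, 30/3) = 10 servings → $4.00.
banana only: max(294/14, 30/4) = 21 servings → $4.20.
orange + avocado with both tight: 2.648 servings and 2.451 servings → $5.01.
orange + sweet potato with both targets exact would need a negative amount; discard.
orange + banana with both tight: 2.136 servings and 5.898 servings → $2.35.
avocado + sweet potato with both tight: 0.6087 servings and 8.174 servings → $4.15.
avocado + banana: intersection lies outside the first quadrant.
sweet potato + banana with both tight: 7.714 servings and 1.714 servings → $3.43.
So the least-cost plan costs $2.35.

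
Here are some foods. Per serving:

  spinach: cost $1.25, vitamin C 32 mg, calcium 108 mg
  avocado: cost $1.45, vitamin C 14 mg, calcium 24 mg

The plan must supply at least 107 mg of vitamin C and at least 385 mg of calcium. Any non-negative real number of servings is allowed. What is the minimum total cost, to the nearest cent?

spinach only: max(107/32, 385/108) = 3.565 servings → $4.46.
avocado only: max(107/14, 385/24) = 16.04 servings → $23.26.
spinach + avocado: intersection lies outside the first quadrant.
The minimum over all feasible corners is $4.46.

$4.46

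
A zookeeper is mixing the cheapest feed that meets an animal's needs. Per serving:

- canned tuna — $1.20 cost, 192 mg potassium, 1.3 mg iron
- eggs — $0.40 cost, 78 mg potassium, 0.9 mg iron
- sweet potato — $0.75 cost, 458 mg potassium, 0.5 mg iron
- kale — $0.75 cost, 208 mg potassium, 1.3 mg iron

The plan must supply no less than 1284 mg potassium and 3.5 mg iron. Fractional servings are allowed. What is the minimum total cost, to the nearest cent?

This is a tiny linear program; its minimum lies at a vertex of the feasible set. List the vertices and price them.
canned tuna only: max(1284/192, 3.5/1.3) = 6.688 servings → $8.03.
eggs only: max(1284/78, 3.5/0.9) = 16.46 servings → $6.58.
sweet potato only: max(1284/458, 3.5/0.5) = 7 servings → $5.25.
kale only: max(1284/208, 3.5/1.3) = 6.173 servings → $4.63.
canned tuna + eggs: intersection lies outside the first quadrant.
canned tuna + sweet potato with both tight: 1.924 servings and 1.997 servings → $3.81.
canned tuna + kale with both targets exact would need a negative amount; discard.
eggs + sweet potato with both tight: 2.575 servings and 2.365 servings → $2.80.
eggs + kale with both targets exact would need a negative amount; discard.
sweet potato + kale with both tight: 1.915 servings and 1.956 servings → $2.90.
Cheapest feasible corner: $2.80.

$2.80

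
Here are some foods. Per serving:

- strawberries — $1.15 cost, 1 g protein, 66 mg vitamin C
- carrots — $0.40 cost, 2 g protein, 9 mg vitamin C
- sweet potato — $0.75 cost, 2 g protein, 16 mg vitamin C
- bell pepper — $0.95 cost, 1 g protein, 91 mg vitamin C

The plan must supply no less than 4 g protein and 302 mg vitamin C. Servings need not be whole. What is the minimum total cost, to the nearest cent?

$3.26

A basic optimal solution has at most two foods positive. Try each food alone and each pair with both targets met exactly.
strawberries only: max(4/1, 302/66) = 4.576 servings → $5.26.
carrots only: max(4/2, 302/9) = 33.56 servings → $13.42.
sweet potato only: max(4/2, 302/16) = 18.88 servings → $14.16.
bell pepper only: max(4/1, 302/91) = 4 servings → $3.80.
strawberries + carrots with both targets exact would need a negative amount; discard.
strawberries + sweet potato: intersection lies outside the first quadrant.
strawberries + bell pepper with both tight: 2.48 servings and 1.52 servings → $4.30.
carrots + sweet potato: the both-tight solution has a negative serving — not a feasible corner.
carrots + bell pepper with both tight: 0.3584 servings and 3.283 servings → $3.26.
sweet potato + bell pepper with both tight: 0.3735 servings and 3.253 servings → $3.37.
The minimum over all feasible corners is $3.26.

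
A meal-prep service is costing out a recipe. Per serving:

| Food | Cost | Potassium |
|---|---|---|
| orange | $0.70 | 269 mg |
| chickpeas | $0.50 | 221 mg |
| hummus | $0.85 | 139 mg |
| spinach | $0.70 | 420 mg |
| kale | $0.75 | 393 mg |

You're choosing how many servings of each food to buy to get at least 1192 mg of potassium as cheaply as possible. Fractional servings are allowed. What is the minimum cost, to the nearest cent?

$1.99

Cost per mg of potassium: spinach $0.0017, kale $0.0019, chickpeas $0.0023, orange $0.0026, hummus $0.0061.
With no serving limits, use only spinach: 1192 mg / 420 mg = 2.838 servings × $0.70 = $1.99.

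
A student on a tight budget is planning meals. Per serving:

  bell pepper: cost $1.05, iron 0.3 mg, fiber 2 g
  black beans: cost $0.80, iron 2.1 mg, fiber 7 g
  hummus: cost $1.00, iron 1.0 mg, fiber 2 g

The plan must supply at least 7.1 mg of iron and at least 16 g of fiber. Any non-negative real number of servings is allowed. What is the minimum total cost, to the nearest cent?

$2.70

bell pepper only: max(7.1/0.3, 16/2) = 23.67 servings → $24.85.
black beans only: max(7.1/2.1, 16/7) = 3.381 servings → $2.70.
hummus only: max(7.1/1.0, 16/2) = 8 servings → $8.00.
bell pepper + black beans: the both-tight solution has a negative serving — not a feasible corner.
bell pepper + hummus with both tight: 1.286 servings and 6.714 servings → $8.06.
black beans + hummus with both tight: 0.6429 servings and 5.75 servings → $6.26.
Cheapest feasible corner: $2.70.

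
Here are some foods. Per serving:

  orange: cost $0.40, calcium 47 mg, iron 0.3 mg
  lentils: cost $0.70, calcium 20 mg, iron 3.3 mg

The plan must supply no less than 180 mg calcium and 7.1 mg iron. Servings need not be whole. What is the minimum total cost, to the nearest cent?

The cheapest plan sits at a corner of the feasible region — with two constraints it uses at most two foods.
orange only: max(180/47, 7.1/0.3) = 23.67 servings → $9.47.
lentils only: max(180/20, 7.1/3.3) = 9 servings → $6.30.
orange + lentils with both tight: 3.032 servings and 1.876 servings → $2.53.
So the least-cost plan costs $2.53.

$2.53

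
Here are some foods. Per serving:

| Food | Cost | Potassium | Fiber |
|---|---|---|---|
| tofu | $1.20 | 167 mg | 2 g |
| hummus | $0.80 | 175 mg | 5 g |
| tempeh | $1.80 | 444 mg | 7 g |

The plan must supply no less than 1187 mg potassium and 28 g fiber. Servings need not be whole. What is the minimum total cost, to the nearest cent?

$5.19

tofu only: max(1187/167, 28/2) = 14 servings → $16.80.
hummus only: max(1187/175, 28/5) = 6.783 servings → $5.43.
tempeh only: max(1187/444, 28/7) = 4 servings → $7.20.
tofu + hummus with both tight: 2.134 servings and 4.746 servings → $6.36.
tofu + tempeh with both targets exact would need a negative amount; discard.
hummus + tempeh with both tight: 4.144 servings and 1.04 servings → $5.19.
Cheapest feasible corner: $5.19.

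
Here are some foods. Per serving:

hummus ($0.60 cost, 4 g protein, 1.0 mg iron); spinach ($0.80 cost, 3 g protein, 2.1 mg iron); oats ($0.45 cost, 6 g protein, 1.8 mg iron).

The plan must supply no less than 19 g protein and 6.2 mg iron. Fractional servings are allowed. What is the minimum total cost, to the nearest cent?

A basic optimal solution has at most two foods positive. Try each food alone and each pair with both targets met exactly.
hummus only: max(19/4, 6.2/1.0) = 6.2 servings → $3.72.
spinach only: max(19/3, 6.2/2.1) = 6.333 servings → $5.07.
oats only: max(19/6, 6.2/1.8) = 3.444 servings → $1.55.
hummus + spinach with both tight: 3.944 servings and 1.074 servings → $3.23.
hummus + oats: intersection lies outside the first quadrant.
spinach + oats with both tight: 0.4167 servings and 2.958 servings → $1.66.
So the least-cost plan costs $1.55.

$1.55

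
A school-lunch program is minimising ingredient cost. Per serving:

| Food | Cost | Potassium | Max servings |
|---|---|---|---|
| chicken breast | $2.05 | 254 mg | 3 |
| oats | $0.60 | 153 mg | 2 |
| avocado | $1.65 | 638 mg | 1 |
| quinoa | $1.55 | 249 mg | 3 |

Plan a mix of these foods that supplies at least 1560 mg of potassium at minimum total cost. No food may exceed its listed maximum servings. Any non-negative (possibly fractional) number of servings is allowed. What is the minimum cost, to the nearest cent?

$6.68

Cost per mg of potassium: avocado $0.0026, oats $0.0039, quinoa $0.0062, chicken breast $0.0081.
Take 1 serving of avocado: +638.0 mg potassium for $1.65 (total $1.65, still need 922.0 mg).
Take 2 servings of oats: +306.0 mg potassium for $1.20 (total $2.85, still need 616.0 mg).
Take 2.474 servings of quinoa: +616.0 mg potassium for $3.83 (total $6.68, still need 0.0 mg).
Filling from the cheapest source first is optimal under one linear minimum: $6.68.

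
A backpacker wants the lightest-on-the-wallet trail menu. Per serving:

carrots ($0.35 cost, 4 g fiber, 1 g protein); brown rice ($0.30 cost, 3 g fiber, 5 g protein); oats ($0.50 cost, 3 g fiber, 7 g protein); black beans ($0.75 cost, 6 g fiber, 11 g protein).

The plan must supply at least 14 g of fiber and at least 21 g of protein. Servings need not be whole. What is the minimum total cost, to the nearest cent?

$1.38

This is a tiny linear program; its minimum lies at a vertex of the feasible set. List the vertices and price them.
carrots only: max(14/4, 21/1) = 21 servings → $7.35.
brown rice only: max(14/3, 21/5) = 4.667 servings → $1.40.
oats only: max(14/3, 21/7) = 4.667 servings → $2.33.
black beans only: max(14/6, 21/11) = 2.333 servings → $1.75.
carrots + brown rice with both tight: 0.4118 servings and 4.118 servings → $1.38.
carrots + oats with both tight: 1.4 servings and 2.8 servings → $1.89.
carrots + black beans with both tight: 0.7368 servings and 1.842 servings → $1.64.
brown rice + oats: intersection lies outside the first quadrant.
brown rice + black beans: intersection lies outside the first quadrant.
oats + black beans with both targets exact would need a negative amount; discard.
Cheapest feasible corner: $1.38.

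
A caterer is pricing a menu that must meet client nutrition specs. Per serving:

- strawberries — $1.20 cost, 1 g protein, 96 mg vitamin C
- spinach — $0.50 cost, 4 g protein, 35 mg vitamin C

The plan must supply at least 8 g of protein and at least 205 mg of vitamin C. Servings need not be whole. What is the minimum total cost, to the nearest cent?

This is a tiny linear program; its minimum lies at a vertex of the feasible set. List the vertices and price them.
strawberries only: max(8/1, 205/96) = 8 servings → $9.60.
spinach only: max(8/4, 205/35) = 5.857 servings → $2.93.
strawberries + spinach with both tight: 1.547 servings and 1.613 servings → $2.66.
The minimum over all feasible corners is $2.66.

$2.66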